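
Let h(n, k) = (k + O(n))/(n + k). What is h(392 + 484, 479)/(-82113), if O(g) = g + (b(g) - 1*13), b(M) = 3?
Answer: -269/22252623 ≈ -1.2088e-5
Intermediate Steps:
O(g) = -10 + g (O(g) = g + (3 - 1*13) = g + (3 - 13) = g - 10 = -10 + g)
h(n, k) = (-10 + k + n)/(k + n) (h(n, k) = (k + (-10 + n))/(n + k) = (-10 + k + n)/(k + n))
h(392 + 484, 479)/(-82113) = ((-10 + 479 + (392 + 484))/(479 + (392 + 484)))/(-82113) = ((-10 + 479 + 876)/(479 + 876))*(-1/82113) = (1345/1355)*(-1/82113) = ((1/1355)*1345)*(-1/82113) = (269/271)*(-1/82113) = -269/22252623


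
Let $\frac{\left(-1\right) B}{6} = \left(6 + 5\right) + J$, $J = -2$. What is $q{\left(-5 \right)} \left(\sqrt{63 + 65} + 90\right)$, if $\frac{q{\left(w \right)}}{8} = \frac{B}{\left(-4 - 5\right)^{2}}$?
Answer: $-480 - \frac{128 \sqrt{2}}{3} \approx -540.34$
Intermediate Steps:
$B = -54$ ($B = - 6 \left(\left(6 + 5\right) - 2\right) = - 6 \left(11 - 2\right) = \left(-6\right) 9 = -54$)
$q{\left(w \right)} = - \frac{16}{3}$ ($q{\left(w \right)} = 8 \left(- \frac{54}{\left(-4 - 5\right)^{2}}\right) = 8 \left(- \frac{54}{\left(-9\right)^{2}}\right) = 8 \left(- \frac{54}{81}\right) = 8 \left(\left(-54\right) \frac{1}{81}\right) = 8 \left(- \frac{2}{3}\right) = - \frac{16}{3}$)
$q{\left(-5 \right)} \left(\sqrt{63 + 65} + 90\right) = - \frac{16 \left(\sqrt{63 + 65} + 90\right)}{3} = - \frac{16 \left(\sqrt{128} + 90\right)}{3} = - \frac{16 \left(8 \sqrt{2} + 90\right)}{3} = - \frac{16 \left(90 + 8 \sqrt{2}\right)}{3} = -480 - \frac{128 \sqrt{2}}{3}$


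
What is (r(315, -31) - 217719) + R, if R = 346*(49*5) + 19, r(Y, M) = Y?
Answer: -132615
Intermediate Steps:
R = 84789 (R = 346*245 + 19 = 84770 + 19 = 84789)
(r(315, -31) - 217719) + R = (315 - 217719) + 84789 = -217404 + 84789 = -132615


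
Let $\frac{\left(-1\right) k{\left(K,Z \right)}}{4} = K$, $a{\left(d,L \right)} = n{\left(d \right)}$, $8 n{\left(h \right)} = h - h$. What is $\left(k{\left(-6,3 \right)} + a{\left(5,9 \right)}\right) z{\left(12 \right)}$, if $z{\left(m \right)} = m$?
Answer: $288$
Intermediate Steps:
$n{\left(h \right)} = 0$ ($n{\left(h \right)} = \frac{h - h}{8} = \frac{1}{8} \cdot 0 = 0$)
$a{\left(d,L \right)} = 0$
$k{\left(K,Z \right)} = - 4 K$
$\left(k{\left(-6,3 \right)} + a{\left(5,9 \right)}\right) z{\left(12 \right)} = \left(\left(-4\right) \left(-6\right) + 0\right) 12 = \left(24 + 0\right) 12 = 24 \cdot 12 = 288$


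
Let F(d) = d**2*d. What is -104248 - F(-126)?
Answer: 1896128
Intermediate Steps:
F(d) = d**3
-104248 - F(-126) = -104248 - 1*(-126)**3 = -104248 - 1*(-2000376) = -104248 + 2000376 = 1896128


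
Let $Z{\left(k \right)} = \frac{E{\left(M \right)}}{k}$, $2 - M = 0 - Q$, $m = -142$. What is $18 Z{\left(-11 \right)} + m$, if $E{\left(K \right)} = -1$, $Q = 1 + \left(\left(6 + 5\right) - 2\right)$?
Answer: $- \frac{1544}{11} \approx -140.36$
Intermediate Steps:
$Q = 10$ ($Q = 1 + \left(11 - 2\right) = 1 + 9 = 10$)
$M = 12$ ($M = 2 - \left(0 - 10\right) = 2 - -10 = 2 + 10 = 12$)
$Z{\left(k \right)} = - \frac{1}{k}$
$18 Z{\left(-11 \right)} + m = 18 \left(- \frac{1}{-11}\right) - 142 = 18 \left(\left(-1\right) \left(- \frac{1}{11}\right)\right) - 142 = 18 \cdot \frac{1}{11} - 142 = \frac{18}{11} - 142 = - \frac{1544}{11}$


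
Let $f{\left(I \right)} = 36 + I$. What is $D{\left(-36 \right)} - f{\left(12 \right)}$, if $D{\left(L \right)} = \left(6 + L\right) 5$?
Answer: $-198$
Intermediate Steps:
$D{\left(L \right)} = 30 + 5 L$
$D{\left(-36 \right)} - f{\left(12 \right)} = \left(30 + 5 \left(-36\right)\right) - \left(36 + 12\right) = \left(30 - 180\right) - 48 = -150 - 48 = -198$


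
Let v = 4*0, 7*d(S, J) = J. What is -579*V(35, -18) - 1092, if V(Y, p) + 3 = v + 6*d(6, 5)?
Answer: -12855/7 ≈ -1836.4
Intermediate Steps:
d(S, J) = J/7
v = 0
V(Y, p) = 9/7 (V(Y, p) = -3 + (0 + 6*((1/7)*5)) = -3 + (0 + 6*(5/7)) = -3 + (0 + 30/7) = -3 + 30/7 = 9/7)
-579*V(35, -18) - 1092 = -579*9/7 - 1092 = -5211/7 - 1092 = -12855/7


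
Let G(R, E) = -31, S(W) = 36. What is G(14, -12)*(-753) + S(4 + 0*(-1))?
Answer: 23379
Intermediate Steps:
G(14, -12)*(-753) + S(4 + 0*(-1)) = -31*(-753) + 36 = 23343 + 36 = 23379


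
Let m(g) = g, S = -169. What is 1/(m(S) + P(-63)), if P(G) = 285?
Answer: 1/116 ≈ 0.0086207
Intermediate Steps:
1/(m(S) + P(-63)) = 1/(-169 + 285) = 1/116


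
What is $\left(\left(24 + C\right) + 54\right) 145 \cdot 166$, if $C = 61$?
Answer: $3345730$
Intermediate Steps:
$\left(\left(24 + C\right) + 54\right) 145 \cdot 166 = \left(\left(24 + 61\right) + 54\right) 145 \cdot 166 = \left(85 + 54\right) 145 \cdot 166 = 139 \cdot 145 \cdot 166 = 20155 \cdot 166 = 3345730$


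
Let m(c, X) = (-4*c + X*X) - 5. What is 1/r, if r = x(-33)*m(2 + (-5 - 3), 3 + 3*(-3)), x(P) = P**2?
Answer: 1/59895 ≈ 1.6696e-5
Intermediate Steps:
m(c, X) = -5 + X**2 - 4*c (m(c, X) = (-4*c + X**2) - 5 = (X**2 - 4*c) - 5 = -5 + X**2 - 4*c)
r = 59895 (r = (-33)**2*(-5 + (3 + 3*(-3))**2 - 4*(2 + (-5 - 3))) = 1089*(-5 + (3 - 9)**2 - 4*(2 - 8)) = 1089*(-5 + (-6)**2 - 4*(-6)) = 1089*(-5 + 36 + 24) = 1089*55 = 59895)
1/r = 1/59895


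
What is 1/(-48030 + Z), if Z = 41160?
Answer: -1/6870 ≈ -0.00014556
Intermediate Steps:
1/(-48030 + Z) = 1/(-48030 + 41160) = 1/(-6870) = -1/6870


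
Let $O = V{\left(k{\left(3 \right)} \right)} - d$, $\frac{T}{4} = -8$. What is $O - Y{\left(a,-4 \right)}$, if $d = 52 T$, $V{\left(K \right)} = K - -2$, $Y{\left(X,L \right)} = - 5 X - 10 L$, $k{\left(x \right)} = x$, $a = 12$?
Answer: $1689$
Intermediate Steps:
$T = -32$ ($T = 4 \left(-8\right) = -32$)
$Y{\left(X,L \right)} = - 10 L - 5 X$
$V{\left(K \right)} = 2 + K$ ($V{\left(K \right)} = K + 2 = 2 + K$)
$d = -1664$ ($d = 52 \left(-32\right) = -1664$)
$O = 1669$ ($O = \left(2 + 3\right) - -1664 = 5 + 1664 = 1669$)
$O - Y{\left(a,-4 \right)} = 1669 - \left(\left(-10\right) \left(-4\right) - 60\right) = 1669 - \left(40 - 60\right) = 1669 - -20 = 1669 + 20 = 1689$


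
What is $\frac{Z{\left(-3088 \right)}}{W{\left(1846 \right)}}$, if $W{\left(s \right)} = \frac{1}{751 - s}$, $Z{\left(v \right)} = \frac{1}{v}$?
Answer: $\frac{1095}{3088} \approx 0.3546$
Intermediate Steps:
$\frac{Z{\left(-3088 \right)}}{W{\left(1846 \right)}} = \frac{1}{\left(-3088\right) \left(- \frac{1}{-751 + 1846}\right)} = - \frac{1}{3088 \left(- \frac{1}{1095}\right)} = \left(- \frac{1}{3088}\right) \left(-1095\right) = \frac{1095}{3088}$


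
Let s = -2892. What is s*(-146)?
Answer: 422232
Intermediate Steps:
s*(-146) = -2892*(-146) = 422232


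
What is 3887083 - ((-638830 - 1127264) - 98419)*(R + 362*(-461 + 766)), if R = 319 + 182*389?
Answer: 338463338434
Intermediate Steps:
R = 71117 (R = 319 + 70798 = 71117)
3887083 - ((-638830 - 1127264) - 98419)*(R + 362*(-461 + 766)) = 3887083 - ((-638830 - 1127264) - 98419)*(71117 + 362*(-461 + 766)) = 3887083 - (-1766094 - 98419)*(71117 + 362*305) = 3887083 - (-1864513)*(71117 + 110410) = 3887083 - (-1864513)*181527 = 3887083 - 1*(-338459451351) = 3887083 + 338459451351 = 338463338434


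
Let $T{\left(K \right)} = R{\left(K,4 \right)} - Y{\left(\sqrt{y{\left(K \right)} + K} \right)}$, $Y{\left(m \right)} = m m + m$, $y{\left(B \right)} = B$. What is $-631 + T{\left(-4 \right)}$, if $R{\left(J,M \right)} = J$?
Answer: $-627 - 2 i \sqrt{2} \approx -627.0 - 2.8284 i$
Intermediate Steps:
$Y{\left(m \right)} = m + m^{2}$ ($Y{\left(m \right)} = m^{2} + m = m + m^{2}$)
$T{\left(K \right)} = K - \sqrt{2} \sqrt{K} \left(1 + \sqrt{2} \sqrt{K}\right)$ ($T{\left(K \right)} = K - \sqrt{K + K} \left(1 + \sqrt{K + K}\right) = K - \sqrt{2 K} \left(1 + \sqrt{2 K}\right) = K - \sqrt{2} \sqrt{K} \left(1 + \sqrt{2} \sqrt{K}\right)$)
$-631 + T{\left(-4 \right)} = -631 - \left(-4 + \sqrt{2} \sqrt{-4}\right) = -631 + \left(4 - \sqrt{2} \cdot 2 i\right) = -631 + \left(4 - 2 i \sqrt{2}\right) = -627 - 2 i \sqrt{2}$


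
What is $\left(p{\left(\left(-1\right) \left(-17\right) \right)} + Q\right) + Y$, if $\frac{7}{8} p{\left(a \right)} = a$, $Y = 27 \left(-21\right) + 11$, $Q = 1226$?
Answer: $\frac{4826}{7} \approx 689.43$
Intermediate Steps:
$Y = -556$ ($Y = -567 + 11 = -556$)
$p{\left(a \right)} = \frac{8 a}{7}$
$\left(p{\left(\left(-1\right) \left(-17\right) \right)} + Q\right) + Y = \left(\frac{8 \left(\left(-1\right) \left(-17\right)\right)}{7} + 1226\right) - 556 = \left(\frac{8}{7} \cdot 17 + 1226\right) - 556 = \left(\frac{136}{7} + 1226\right) - 556 = \frac{8718}{7} - 556 = \frac{4826}{7}$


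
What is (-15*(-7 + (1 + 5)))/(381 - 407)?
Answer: -15/26 ≈ -0.57692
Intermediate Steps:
(-15*(-7 + (1 + 5)))/(381 - 407) = -15*(-7 + 6)/(-26) = -15*(-1)*(-1/26) = 15*(-1/26) = -15/26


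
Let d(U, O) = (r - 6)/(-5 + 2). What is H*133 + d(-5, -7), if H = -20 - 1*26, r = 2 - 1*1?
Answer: -18349/3 ≈ -6116.3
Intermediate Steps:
r = 1 (r = 2 - 1 = 1)
H = -46 (H = -20 - 26 = -46)
d(U, O) = 5/3 (d(U, O) = (1 - 6)/(-5 + 2) = -5/(-3) = -5*(-⅓) = 5/3)
H*133 + d(-5, -7) = -46*133 + 5/3 = -6118 + 5/3 = -18349/3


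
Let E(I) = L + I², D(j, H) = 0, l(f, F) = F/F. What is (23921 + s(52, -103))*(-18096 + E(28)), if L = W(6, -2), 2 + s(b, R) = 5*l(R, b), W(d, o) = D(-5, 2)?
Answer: -414172288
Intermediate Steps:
l(f, F) = 1
W(d, o) = 0
s(b, R) = 3 (s(b, R) = -2 + 5*1 = -2 + 5 = 3)
L = 0
E(I) = I² (E(I) = 0 + I² = I²)
(23921 + s(52, -103))*(-18096 + E(28)) = (23921 + 3)*(-18096 + 28²) = 23924*(-18096 + 784) = 23924*(-17312) = -414172288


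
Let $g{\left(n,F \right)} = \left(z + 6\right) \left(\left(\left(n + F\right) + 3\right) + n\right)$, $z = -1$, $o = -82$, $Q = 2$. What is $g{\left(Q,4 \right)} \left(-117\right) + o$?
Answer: $-6517$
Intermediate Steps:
$g{\left(n,F \right)} = 15 + 5 F + 10 n$ ($g{\left(n,F \right)} = \left(-1 + 6\right) \left(\left(\left(n + F\right) + 3\right) + n\right) = 5 \left(\left(\left(F + n\right) + 3\right) + n\right) = 5 \left(\left(3 + F + n\right) + n\right) = 5 \left(3 + F + 2 n\right) = 15 + 5 F + 10 n$)
$g{\left(Q,4 \right)} \left(-117\right) + o = \left(15 + 5 \cdot 4 + 10 \cdot 2\right) \left(-117\right) - 82 = \left(15 + 20 + 20\right) \left(-117\right) - 82 = 55 \left(-117\right) - 82 = -6435 - 82 = -6517$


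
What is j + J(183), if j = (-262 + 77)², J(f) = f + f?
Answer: 34591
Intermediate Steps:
J(f) = 2*f
j = 34225 (j = (-185)² = 34225)
j + J(183) = 34225 + 2*183 = 34225 + 366 = 34591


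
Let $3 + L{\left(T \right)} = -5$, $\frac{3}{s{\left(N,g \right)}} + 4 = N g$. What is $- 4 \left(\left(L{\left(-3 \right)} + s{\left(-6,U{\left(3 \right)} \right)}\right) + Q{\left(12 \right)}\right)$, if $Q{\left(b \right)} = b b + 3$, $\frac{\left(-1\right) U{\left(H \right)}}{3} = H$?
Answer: $- \frac{13906}{25} \approx -556.24$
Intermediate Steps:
$U{\left(H \right)} = - 3 H$
$s{\left(N,g \right)} = \frac{3}{-4 + N g}$
$L{\left(T \right)} = -8$ ($L{\left(T \right)} = -3 - 5 = -8$)
$Q{\left(b \right)} = 3 + b^{2}$ ($Q{\left(b \right)} = b^{2} + 3 = 3 + b^{2}$)
$- 4 \left(\left(L{\left(-3 \right)} + s{\left(-6,U{\left(3 \right)} \right)}\right) + Q{\left(12 \right)}\right) = - 4 \left(\left(-8 + \frac{3}{-4 - 6 \left(\left(-3\right) 3\right)}\right) + \left(3 + 12^{2}\right)\right) = - 4 \left(\left(-8 + \frac{3}{-4 - -54}\right) + \left(3 + 144\right)\right) = - 4 \left(\left(-8 + \frac{3}{-4 + 54}\right) + 147\right) = - 4 \left(\left(-8 + \frac{3}{50}\right) + 147\right) = - 4 \left(- \frac{397}{50} + 147\right) = \left(-4\right) \frac{6953}{50} = - \frac{13906}{25}$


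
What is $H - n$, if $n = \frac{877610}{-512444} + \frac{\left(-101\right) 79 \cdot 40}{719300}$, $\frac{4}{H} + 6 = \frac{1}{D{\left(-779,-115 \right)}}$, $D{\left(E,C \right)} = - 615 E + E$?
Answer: $\frac{7878879948477963}{5289119812220410} \approx 1.4896$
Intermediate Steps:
$D{\left(E,C \right)} = - 614 E$
$H = - \frac{1913224}{2869835}$ ($H = \frac{4}{-6 + \frac{1}{\left(-614\right) \left(-779\right)}} = \frac{4}{-6 + \frac{1}{478306}} = \frac{4}{- \frac{2869835}{478306}} = 4 \left(- \frac{478306}{2869835}\right) = - \frac{1913224}{2869835} \approx -0.66667$)
$n = - \frac{19870412501}{9215024230}$ ($n = 877610 \left(- \frac{1}{512444}\right) + \left(-7979\right) 40 \cdot \frac{1}{719300} = - \frac{438805}{256222} - \frac{15958}{35965} = - \frac{19870412501}{9215024230} \approx -2.1563$)
$H - n = - \frac{1913224}{2869835} - - \frac{19870412501}{9215024230} = - \frac{1913224}{2869835} + \frac{19870412501}{9215024230} = \frac{7878879948477963}{5289119812220410}$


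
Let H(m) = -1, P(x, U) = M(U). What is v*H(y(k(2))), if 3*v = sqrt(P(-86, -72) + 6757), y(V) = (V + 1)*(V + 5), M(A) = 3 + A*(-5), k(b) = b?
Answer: -4*sqrt(445)/3 ≈ -28.127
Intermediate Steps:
M(A) = 3 - 5*A
P(x, U) = 3 - 5*U
y(V) = (1 + V)*(5 + V)
v = 4*sqrt(445)/3 (v = sqrt((3 - 5*(-72)) + 6757)/3 = sqrt((3 + 360) + 6757)/3 = sqrt(363 + 6757)/3 = sqrt(7120)/3 = (4*sqrt(445))/3 = 4*sqrt(445)/3 ≈ 28.127)
v*H(y(k(2))) = (4*sqrt(445)/3)*(-1) = -4*sqrt(445)/3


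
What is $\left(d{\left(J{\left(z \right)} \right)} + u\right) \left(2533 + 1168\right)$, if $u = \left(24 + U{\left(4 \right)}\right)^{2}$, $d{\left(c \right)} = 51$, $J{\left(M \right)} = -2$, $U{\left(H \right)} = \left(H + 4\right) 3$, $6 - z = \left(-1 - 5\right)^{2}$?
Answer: $8715855$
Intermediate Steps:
$z = -30$ ($z = 6 - \left(-1 - 5\right)^{2} = 6 - \left(-6\right)^{2} = 6 - 36 = -30$)
$U{\left(H \right)} = 12 + 3 H$ ($U{\left(H \right)} = \left(4 + H\right) 3 = 12 + 3 H$)
$u = 2304$ ($u = \left(24 + \left(12 + 3 \cdot 4\right)\right)^{2} = \left(24 + \left(12 + 12\right)\right)^{2} = \left(24 + 24\right)^{2} = 48^{2} = 2304$)
$\left(d{\left(J{\left(z \right)} \right)} + u\right) \left(2533 + 1168\right) = \left(51 + 2304\right) \left(2533 + 1168\right) = 2355 \cdot 3701 = 8715855$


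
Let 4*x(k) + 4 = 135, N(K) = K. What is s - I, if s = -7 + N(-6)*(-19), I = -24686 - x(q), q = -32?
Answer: 99303/4 ≈ 24826.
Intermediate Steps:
x(k) = 131/4 (x(k) = -1 + (¼)*135 = -1 + 135/4 = 131/4)
I = -98875/4 (I = -24686 - 1*131/4 = -24686 - 131/4 = -98875/4 ≈ -24719.)
s = 107 (s = -7 - 6*(-19) = -7 + 114 = 107)
s - I = 107 - 1*(-98875/4) = 107 + 98875/4 = 99303/4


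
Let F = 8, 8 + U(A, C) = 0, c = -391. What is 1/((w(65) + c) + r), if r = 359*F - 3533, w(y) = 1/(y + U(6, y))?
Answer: -57/59963 ≈ -0.00095059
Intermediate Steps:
U(A, C) = -8 (U(A, C) = -8 + 0 = -8)
w(y) = 1/(-8 + y) (w(y) = 1/(y - 8) = 1/(-8 + y))
r = -661 (r = 359*8 - 3533 = 2872 - 3533 = -661)
1/((w(65) + c) + r) = 1/((1/(-8 + 65) - 391) - 661) = 1/((1/57 - 391) - 661) = 1/(-22286/57 - 661) = 1/(-59963/57) = -57/59963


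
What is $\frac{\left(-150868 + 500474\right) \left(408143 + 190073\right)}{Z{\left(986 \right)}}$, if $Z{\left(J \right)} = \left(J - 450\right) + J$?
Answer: $\frac{104569951448}{761} \approx 1.3741 \cdot 10^{8}$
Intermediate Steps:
$Z{\left(J \right)} = -450 + 2 J$ ($Z{\left(J \right)} = \left(-450 + J\right) + J = -450 + 2 J$)
$\frac{\left(-150868 + 500474\right) \left(408143 + 190073\right)}{Z{\left(986 \right)}} = \frac{\left(-150868 + 500474\right) \left(408143 + 190073\right)}{-450 + 2 \cdot 986} = \frac{349606 \cdot 598216}{-450 + 1972} = \frac{209139902896}{1522} = 209139902896 \cdot \frac{1}{1522} = \frac{104569951448}{761}$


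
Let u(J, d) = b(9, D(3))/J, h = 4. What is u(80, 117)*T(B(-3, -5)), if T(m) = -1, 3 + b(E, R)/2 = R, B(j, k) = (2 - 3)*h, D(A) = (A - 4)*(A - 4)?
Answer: 1/20 ≈ 0.050000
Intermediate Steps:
D(A) = (-4 + A)² (D(A) = (-4 + A)*(-4 + A) = (-4 + A)²)
B(j, k) = -4 (B(j, k) = (2 - 3)*4 = -1*4 = -4)
b(E, R) = -6 + 2*R
u(J, d) = -4/J (u(J, d) = (-6 + 2*(-4 + 3)²)/J = (-6 + 2*(-1)²)/J = (-6 + 2*1)/J = (-6 + 2)/J = -4/J)
u(80, 117)*T(B(-3, -5)) = -4/80*(-1) = -4*1/80*(-1) = -1/20*(-1) = 1/20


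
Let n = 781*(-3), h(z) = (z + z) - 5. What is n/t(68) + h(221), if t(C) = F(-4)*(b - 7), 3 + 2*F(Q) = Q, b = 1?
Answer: 2278/7 ≈ 325.43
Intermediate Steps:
F(Q) = -3/2 + Q/2
h(z) = -5 + 2*z (h(z) = 2*z - 5 = -5 + 2*z)
n = -2343
t(C) = 21 (t(C) = (-3/2 + (1/2)*(-4))*(1 - 7) = (-3/2 - 2)*(-6) = -7/2*(-6) = 21)
n/t(68) + h(221) = -2343/21 + (-5 + 2*221) = -2343*1/21 + (-5 + 442) = -781/7 + 437 = 2278/7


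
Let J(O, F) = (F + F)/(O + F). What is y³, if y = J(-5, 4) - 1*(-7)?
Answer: -1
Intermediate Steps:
J(O, F) = 2*F/(F + O) (J(O, F) = (2*F)/(F + O) = 2*F/(F + O))
y = -1 (y = 2*4/(4 - 5) - 1*(-7) = 2*4/(-1) + 7 = 2*4*(-1) + 7 = -8 + 7 = -1)
y³ = (-1)³ = -1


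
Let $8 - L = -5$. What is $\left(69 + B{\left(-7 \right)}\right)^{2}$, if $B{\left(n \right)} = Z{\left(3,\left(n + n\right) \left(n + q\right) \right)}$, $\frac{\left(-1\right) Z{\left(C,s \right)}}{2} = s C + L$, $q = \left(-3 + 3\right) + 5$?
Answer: $15625$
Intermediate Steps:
$q = 5$ ($q = 0 + 5 = 5$)
$L = 13$ ($L = 8 - -5 = 8 + 5 = 13$)
$Z{\left(C,s \right)} = -26 - 2 C s$ ($Z{\left(C,s \right)} = - 2 \left(s C + 13\right) = - 2 \left(C s + 13\right) = - 2 \left(13 + C s\right) = -26 - 2 C s$)
$B{\left(n \right)} = -26 - 12 n \left(5 + n\right)$ ($B{\left(n \right)} = -26 - 6 \left(n + n\right) \left(n + 5\right) = -26 - 6 \cdot 2 n \left(5 + n\right) = -26 - 12 n \left(5 + n\right)$)
$\left(69 + B{\left(-7 \right)}\right)^{2} = \left(69 - \left(26 - 84 \left(5 - 7\right)\right)\right)^{2} = \left(69 - \left(26 - -168\right)\right)^{2} = \left(69 - 194\right)^{2} = \left(-125\right)^{2} = 15625$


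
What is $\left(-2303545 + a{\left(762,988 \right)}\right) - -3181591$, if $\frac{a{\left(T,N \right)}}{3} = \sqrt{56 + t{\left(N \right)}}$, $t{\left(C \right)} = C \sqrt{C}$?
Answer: $878046 + 6 \sqrt{14 + 494 \sqrt{247}} \approx 8.7858 \cdot 10^{5}$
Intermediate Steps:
$t{\left(C \right)} = C^{\frac{3}{2}}$
$a{\left(T,N \right)} = 3 \sqrt{56 + N^{\frac{3}{2}}}$
$\left(-2303545 + a{\left(762,988 \right)}\right) - -3181591 = \left(-2303545 + 3 \sqrt{56 + 988^{\frac{3}{2}}}\right) - -3181591 = \left(-2303545 + 3 \sqrt{56 + 1976 \sqrt{247}}\right) + 3181591 = 878046 + 3 \sqrt{56 + 1976 \sqrt{247}}$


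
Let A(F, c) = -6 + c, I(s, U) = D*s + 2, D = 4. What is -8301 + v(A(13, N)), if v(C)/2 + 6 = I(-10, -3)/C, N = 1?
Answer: -41489/5 ≈ -8297.8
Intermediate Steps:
I(s, U) = 2 + 4*s (I(s, U) = 4*s + 2 = 2 + 4*s)
v(C) = -12 - 76/C (v(C) = -12 + 2*((2 + 4*(-10))/C) = -12 + 2*((2 - 40)/C) = -12 + 2*(-38/C) = -12 - 76/C)
-8301 + v(A(13, N)) = -8301 + (-12 - 76/(-6 + 1)) = -8301 + (-12 - 76/(-5)) = -8301 + (-12 - 76*(-⅕)) = -8301 + (-12 + 76/5) = -8301 + 16/5 = -41489/5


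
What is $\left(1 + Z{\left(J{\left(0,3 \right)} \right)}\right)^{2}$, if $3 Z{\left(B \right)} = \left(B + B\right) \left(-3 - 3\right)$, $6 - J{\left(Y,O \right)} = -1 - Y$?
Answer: $729$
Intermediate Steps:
$J{\left(Y,O \right)} = 7 + Y$ ($J{\left(Y,O \right)} = 6 - \left(-1 - Y\right) = 6 + \left(1 + Y\right) = 7 + Y$)
$Z{\left(B \right)} = - 4 B$ ($Z{\left(B \right)} = \frac{\left(B + B\right) \left(-3 - 3\right)}{3} = \frac{2 B \left(-6\right)}{3} = \frac{\left(-12\right) B}{3} = - 4 B$)
$\left(1 + Z{\left(J{\left(0,3 \right)} \right)}\right)^{2} = \left(1 - 4 \left(7 + 0\right)\right)^{2} = \left(1 - 28\right)^{2} = \left(-27\right)^{2} = 729$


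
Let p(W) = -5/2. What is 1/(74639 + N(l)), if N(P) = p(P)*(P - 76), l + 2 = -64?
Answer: 1/74994 ≈ 1.3334e-5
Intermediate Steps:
p(W) = -5/2 (p(W) = -5*½ = -5/2)
l = -66 (l = -2 - 64 = -66)
N(P) = 190 - 5*P/2 (N(P) = -5*(P - 76)/2 = -5*(-76 + P)/2 = 190 - 5*P/2)
1/(74639 + N(l)) = 1/(74639 + (190 - 5/2*(-66))) = 1/(74639 + (190 + 165)) = 1/(74639 + 355) = 1/74994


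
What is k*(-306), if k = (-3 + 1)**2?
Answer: -1224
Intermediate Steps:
k = 4 (k = (-2)**2 = 4)
k*(-306) = 4*(-306) = -1224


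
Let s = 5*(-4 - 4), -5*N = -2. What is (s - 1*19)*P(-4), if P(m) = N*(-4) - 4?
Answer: 1652/5 ≈ 330.40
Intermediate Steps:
N = ⅖ (N = -⅕*(-2) = ⅖ ≈ 0.40000)
P(m) = -28/5 (P(m) = (⅖)*(-4) - 4 = -8/5 - 4 = -28/5)
s = -40 (s = 5*(-8) = -40)
(s - 1*19)*P(-4) = (-40 - 1*19)*(-28/5) = (-40 - 19)*(-28/5) = -59*(-28/5) = 1652/5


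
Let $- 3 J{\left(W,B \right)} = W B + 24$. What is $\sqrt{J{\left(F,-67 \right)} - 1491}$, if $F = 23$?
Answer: $\frac{2 i \sqrt{2217}}{3} \approx 31.39 i$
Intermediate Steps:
$J{\left(W,B \right)} = -8 - \frac{B W}{3}$ ($J{\left(W,B \right)} = - \frac{W B + 24}{3} = - \frac{B W + 24}{3} = - \frac{24 + B W}{3} = -8 - \frac{B W}{3}$)
$\sqrt{J{\left(F,-67 \right)} - 1491} = \sqrt{\left(-8 - \left(- \frac{67}{3}\right) 23\right) - 1491} = \sqrt{\left(-8 + \frac{1541}{3}\right) - 1491} = \sqrt{\frac{1517}{3} - 1491} = \sqrt{- \frac{2956}{3}} = \frac{2 i \sqrt{2217}}{3}$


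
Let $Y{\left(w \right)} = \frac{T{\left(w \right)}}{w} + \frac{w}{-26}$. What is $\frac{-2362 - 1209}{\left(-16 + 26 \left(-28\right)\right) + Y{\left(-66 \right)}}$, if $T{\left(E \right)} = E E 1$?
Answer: $\frac{46423}{10497} \approx 4.4225$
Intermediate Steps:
$T{\left(E \right)} = E^{2}$ ($T{\left(E \right)} = E^{2} \cdot 1 = E^{2}$)
$Y{\left(w \right)} = \frac{25 w}{26}$ ($Y{\left(w \right)} = \frac{w^{2}}{w} + \frac{w}{-26} = w + w \left(- \frac{1}{26}\right) = w - \frac{w}{26} = \frac{25 w}{26}$)
$\frac{-2362 - 1209}{\left(-16 + 26 \left(-28\right)\right) + Y{\left(-66 \right)}} = \frac{-2362 - 1209}{\left(-16 + 26 \left(-28\right)\right) + \frac{25}{26} \left(-66\right)} = - \frac{3571}{\left(-16 - 728\right) - \frac{825}{13}} = - \frac{3571}{-744 - \frac{825}{13}} = - \frac{3571}{- \frac{10497}{13}} = \left(-3571\right) \left(- \frac{13}{10497}\right) = \frac{46423}{10497}$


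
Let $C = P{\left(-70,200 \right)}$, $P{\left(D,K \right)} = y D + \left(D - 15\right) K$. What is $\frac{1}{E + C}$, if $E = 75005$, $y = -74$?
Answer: $\frac{1}{63185} \approx 1.5827 \cdot 10^{-5}$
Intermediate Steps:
$P{\left(D,K \right)} = - 74 D + K \left(-15 + D\right)$ ($P{\left(D,K \right)} = - 74 D + \left(D - 15\right) K = - 74 D + \left(-15 + D\right) K = - 74 D + K \left(-15 + D\right)$)
$C = -11820$ ($C = \left(-74\right) \left(-70\right) - 3000 - 14000 = 5180 - 3000 - 14000 = -11820$)
$\frac{1}{E + C} = \frac{1}{75005 - 11820} = \frac{1}{63185}$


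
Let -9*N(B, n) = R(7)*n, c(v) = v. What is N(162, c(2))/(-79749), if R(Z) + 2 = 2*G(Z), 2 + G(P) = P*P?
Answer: 184/717741 ≈ 0.00025636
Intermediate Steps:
G(P) = -2 + P**2 (G(P) = -2 + P*P = -2 + P**2)
R(Z) = -6 + 2*Z**2 (R(Z) = -2 + 2*(-2 + Z**2) = -2 + (-4 + 2*Z**2) = -6 + 2*Z**2)
N(B, n) = -92*n/9 (N(B, n) = -(-6 + 2*7**2)*n/9 = -(-6 + 2*49)*n/9 = -(-6 + 98)*n/9 = -92*n/9)
N(162, c(2))/(-79749) = -92/9*2/(-79749) = -184/9*(-1/79749) = 184/717741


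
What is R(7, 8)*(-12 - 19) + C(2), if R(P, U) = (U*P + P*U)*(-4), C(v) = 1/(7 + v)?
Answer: 124993/9 ≈ 13888.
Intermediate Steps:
R(P, U) = -8*P*U (R(P, U) = (P*U + P*U)*(-4) = (2*P*U)*(-4) = -8*P*U)
R(7, 8)*(-12 - 19) + C(2) = (-8*7*8)*(-12 - 19) + 1/(7 + 2) = -448*(-31) + 1/9 = 13888 + 1/9 = 124993/9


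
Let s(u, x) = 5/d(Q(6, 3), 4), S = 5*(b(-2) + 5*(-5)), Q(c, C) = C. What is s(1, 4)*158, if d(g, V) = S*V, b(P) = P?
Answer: -79/54 ≈ -1.4630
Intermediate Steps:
S = -135 (S = 5*(-2 + 5*(-5)) = 5*(-2 - 25) = 5*(-27) = -135)
d(g, V) = -135*V
s(u, x) = -1/108 (s(u, x) = 5/((-135*4)) = 5/(-540) = 5*(-1/540) = -1/108)
s(1, 4)*158 = -1/108*158 = -79/54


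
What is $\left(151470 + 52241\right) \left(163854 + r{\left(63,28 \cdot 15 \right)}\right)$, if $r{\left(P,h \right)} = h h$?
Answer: $69313482594$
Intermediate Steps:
$r{\left(P,h \right)} = h^{2}$
$\left(151470 + 52241\right) \left(163854 + r{\left(63,28 \cdot 15 \right)}\right) = \left(151470 + 52241\right) \left(163854 + \left(28 \cdot 15\right)^{2}\right) = 203711 \left(163854 + 420^{2}\right) = 203711 \left(163854 + 176400\right) = 203711 \cdot 340254 = 69313482594$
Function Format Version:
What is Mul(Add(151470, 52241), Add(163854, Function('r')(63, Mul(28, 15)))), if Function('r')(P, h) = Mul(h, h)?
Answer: 69313482594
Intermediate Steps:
Function('r')(P, h) = Pow(h, 2)
Mul(Add(151470, 52241), Add(163854, Function('r')(63, Mul(28, 15)))) = Mul(Add(151470, 52241), Add(163854, Pow(Mul(28, 15), 2))) = Mul(203711, Add(163854, Pow(420, 2))) = Mul(203711, Add(163854, 176400)) = Mul(203711, 340254) = 69313482594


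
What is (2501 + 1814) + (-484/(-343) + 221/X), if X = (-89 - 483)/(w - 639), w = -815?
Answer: 36810775/7546 ≈ 4878.2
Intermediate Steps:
X = 286/727 (X = (-89 - 483)/(-815 - 639) = -572/(-1454) = -572*(-1/1454) = 286/727 ≈ 0.39340)
(2501 + 1814) + (-484/(-343) + 221/X) = (2501 + 1814) + (-484/(-343) + 221/(286/727)) = 4315 + (-484*(-1/343) + 221*(727/286)) = 4315 + (484/343 + 12359/22) = 4315 + 4249785/7546 = 36810775/7546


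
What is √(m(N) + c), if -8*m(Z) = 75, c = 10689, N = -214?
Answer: 3*√18986/4 ≈ 103.34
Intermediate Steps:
m(Z) = -75/8 (m(Z) = -⅛*75 = -75/8)
√(m(N) + c) = √(-75/8 + 10689) = √(85437/8) = 3*√18986/4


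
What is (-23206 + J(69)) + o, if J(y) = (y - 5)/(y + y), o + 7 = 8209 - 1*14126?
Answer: -2009938/69 ≈ -29130.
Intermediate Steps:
o = -5924 (o = -7 + (8209 - 1*14126) = -7 + (8209 - 14126) = -7 - 5917 = -5924)
J(y) = (-5 + y)/(2*y) (J(y) = (-5 + y)/((2*y)) = (-5 + y)*(1/(2*y)) = (-5 + y)/(2*y))
(-23206 + J(69)) + o = (-23206 + (½)*(-5 + 69)/69) - 5924 = (-23206 + (½)*(1/69)*64) - 5924 = (-23206 + 32/69) - 5924 = -1601182/69 - 5924 = -2009938/69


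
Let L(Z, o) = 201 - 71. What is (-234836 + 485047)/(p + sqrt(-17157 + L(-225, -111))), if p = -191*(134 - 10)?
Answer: -5925997324/560948883 - 250211*I*sqrt(17027)/560948883 ≈ -10.564 - 0.058204*I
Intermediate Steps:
p = -23684 (p = -191*124 = -23684)
L(Z, o) = 130
(-234836 + 485047)/(p + sqrt(-17157 + L(-225, -111))) = (-234836 + 485047)/(-23684 + sqrt(-17157 + 130)) = 250211/(-23684 + sqrt(-17027)) = 250211/(-23684 + I*sqrt(17027))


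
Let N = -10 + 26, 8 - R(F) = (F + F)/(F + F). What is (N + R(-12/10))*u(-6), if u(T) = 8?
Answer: 184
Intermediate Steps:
R(F) = 7 (R(F) = 8 - (F + F)/(F + F) = 8 - 2*F/(2*F) = 8 - 2*F*1/(2*F) = 8 - 1*1 = 8 - 1 = 7)
N = 16
(N + R(-12/10))*u(-6) = (16 + 7)*8 = 23*8 = 184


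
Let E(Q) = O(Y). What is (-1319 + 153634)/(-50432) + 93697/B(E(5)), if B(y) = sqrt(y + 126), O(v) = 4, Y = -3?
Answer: -152315/50432 + 93697*sqrt(130)/130 ≈ 8214.8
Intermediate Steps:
E(Q) = 4
B(y) = sqrt(126 + y)
(-1319 + 153634)/(-50432) + 93697/B(E(5)) = (-1319 + 153634)/(-50432) + 93697/(sqrt(126 + 4)) = 152315*(-1/50432) + 93697/(sqrt(130)) = -152315/50432 + 93697*(sqrt(130)/130) = -152315/50432 + 93697*sqrt(130)/130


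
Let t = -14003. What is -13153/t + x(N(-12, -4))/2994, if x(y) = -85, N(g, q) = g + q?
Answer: 38189827/41924982 ≈ 0.91091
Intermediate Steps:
-13153/t + x(N(-12, -4))/2994 = -13153/(-14003) - 85/2994 = -13153*(-1/14003) - 85*1/2994 = 13153/14003 - 85/2994 = 38189827/41924982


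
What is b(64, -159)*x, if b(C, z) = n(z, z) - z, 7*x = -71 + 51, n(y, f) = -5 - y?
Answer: -6260/7 ≈ -894.29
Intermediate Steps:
x = -20/7 (x = (-71 + 51)/7 = (1/7)*(-20) = -20/7 ≈ -2.8571)
b(C, z) = -5 - 2*z (b(C, z) = (-5 - z) - z = -5 - 2*z)
b(64, -159)*x = (-5 - 2*(-159))*(-20/7) = (-5 + 318)*(-20/7) = 313*(-20/7) = -6260/7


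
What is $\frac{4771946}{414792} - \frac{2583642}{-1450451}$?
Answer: $\frac{3996573940055}{300817735596} \approx 13.286$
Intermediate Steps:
$\frac{4771946}{414792} - \frac{2583642}{-1450451} = 4771946 \cdot \frac{1}{414792} - - \frac{2583642}{1450451} = \frac{2385973}{207396} + \frac{2583642}{1450451} = \frac{3996573940055}{300817735596}$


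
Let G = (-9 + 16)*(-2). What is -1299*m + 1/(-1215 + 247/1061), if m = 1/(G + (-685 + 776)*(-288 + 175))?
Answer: 237616345/1895924828 ≈ 0.12533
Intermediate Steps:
G = -14 (G = 7*(-2) = -14)
m = -1/10297 (m = 1/(-14 + (-685 + 776)*(-288 + 175)) = 1/(-14 + 91*(-113)) = 1/(-14 - 10283) = 1/(-10297) = -1/10297 ≈ -9.7116e-5)
-1299*m + 1/(-1215 + 247/1061) = -1299*(-1/10297) + 1/(-1215 + 247/1061) = 1299/10297 + 1/(-1215 + 247*(1/1061)) = 1299/10297 + 1/(-1215 + 247/1061) = 1299/10297 + 1/(-1288868/1061) = 1299/10297 - 1061/1288868 = 237616345/1895924828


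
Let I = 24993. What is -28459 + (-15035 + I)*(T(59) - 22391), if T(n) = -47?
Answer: -223466063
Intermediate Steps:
-28459 + (-15035 + I)*(T(59) - 22391) = -28459 + (-15035 + 24993)*(-47 - 22391) = -28459 + 9958*(-22438) = -28459 - 223437604 = -223466063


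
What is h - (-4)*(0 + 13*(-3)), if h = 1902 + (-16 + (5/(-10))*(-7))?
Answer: 3467/2 ≈ 1733.5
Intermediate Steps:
h = 3779/2 (h = 1902 + (-16 + (5*(-⅒))*(-7)) = 1902 + (-16 - ½*(-7)) = 1902 + (-16 + 7/2) = 1902 - 25/2 = 3779/2 ≈ 1889.5)
h - (-4)*(0 + 13*(-3)) = 3779/2 - (-4)*(0 + 13*(-3)) = 3779/2 - (-4)*(0 - 39) = 3779/2 - (-4)*(-39) = 3779/2 - 1*156 = 3779/2 - 156 = 3467/2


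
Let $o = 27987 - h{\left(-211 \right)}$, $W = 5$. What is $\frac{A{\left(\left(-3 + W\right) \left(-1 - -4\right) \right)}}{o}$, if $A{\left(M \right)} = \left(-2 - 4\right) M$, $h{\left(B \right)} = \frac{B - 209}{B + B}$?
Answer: $- \frac{2532}{1968349} \approx -0.0012864$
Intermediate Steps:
$h{\left(B \right)} = \frac{-209 + B}{2 B}$
$A{\left(M \right)} = - 6 M$
$o = \frac{5905047}{211}$ ($o = 27987 - \frac{-209 - 211}{2 \left(-211\right)} = 27987 - \frac{1}{2} \left(- \frac{1}{211}\right) \left(-420\right) = 27987 - \frac{210}{211} = \frac{5905047}{211} \approx 27986.0$)
$\frac{A{\left(\left(-3 + W\right) \left(-1 - -4\right) \right)}}{o} = \frac{\left(-6\right) \left(-3 + 5\right) \left(-1 - -4\right)}{\frac{5905047}{211}} = - 6 \cdot 2 \left(-1 + 4\right) \frac{211}{5905047} = - 6 \cdot 2 \cdot 3 \cdot \frac{211}{5905047} = \left(-6\right) 6 \cdot \frac{211}{5905047} = \left(-36\right) \frac{211}{5905047} = - \frac{2532}{1968349}$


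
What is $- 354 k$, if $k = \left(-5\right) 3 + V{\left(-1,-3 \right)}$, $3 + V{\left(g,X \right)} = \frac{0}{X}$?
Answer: $6372$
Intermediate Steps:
$V{\left(g,X \right)} = -3$ ($V{\left(g,X \right)} = -3 + \frac{0}{X} = -3 + 0 = -3$)
$k = -18$ ($k = \left(-5\right) 3 - 3 = -15 - 3 = -18$)
$- 354 k = \left(-354\right) \left(-18\right) = 6372$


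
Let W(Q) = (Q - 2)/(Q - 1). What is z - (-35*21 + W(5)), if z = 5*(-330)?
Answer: -3663/4 ≈ -915.75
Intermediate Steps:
W(Q) = (-2 + Q)/(-1 + Q)
z = -1650
z - (-35*21 + W(5)) = -1650 - (-35*21 + (-2 + 5)/(-1 + 5)) = -1650 - (-735 + 3/4) = -1650 - (-735 + (¼)*3) = -1650 - (-735 + ¾) = -1650 - 1*(-2937/4) = -1650 + 2937/4 = -3663/4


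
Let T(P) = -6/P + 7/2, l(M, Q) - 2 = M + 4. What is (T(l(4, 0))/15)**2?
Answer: 841/22500 ≈ 0.037378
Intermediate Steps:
l(M, Q) = 6 + M (l(M, Q) = 2 + (M + 4) = 2 + (4 + M) = 6 + M)
T(P) = 7/2 - 6/P (T(P) = -6/P + 7*(1/2) = -6/P + 7/2 = 7/2 - 6/P)
(T(l(4, 0))/15)**2 = ((7/2 - 6/(6 + 4))/15)**2 = ((7/2 - 6/10)*(1/15))**2 = ((7/2 - 6*1/10)*(1/15))**2 = ((7/2 - 3/5)*(1/15))**2 = ((29/10)*(1/15))**2 = (29/150)**2 = 841/22500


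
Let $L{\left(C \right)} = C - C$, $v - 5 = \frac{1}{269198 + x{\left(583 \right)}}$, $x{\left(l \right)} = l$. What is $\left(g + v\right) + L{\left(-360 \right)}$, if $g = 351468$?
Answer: $\frac{94820737414}{269781} \approx 3.5147 \cdot 10^{5}$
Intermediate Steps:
$v = \frac{1348906}{269781}$ ($v = 5 + \frac{1}{269198 + 583} = 5 + \frac{1}{269781} = \frac{1348906}{269781} \approx 5.0$)
$L{\left(C \right)} = 0$
$\left(g + v\right) + L{\left(-360 \right)} = \left(351468 + \frac{1348906}{269781}\right) + 0 = \frac{94820737414}{269781} + 0 = \frac{94820737414}{269781}$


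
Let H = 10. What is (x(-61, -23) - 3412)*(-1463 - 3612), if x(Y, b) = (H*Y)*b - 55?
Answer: -53607225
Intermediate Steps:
x(Y, b) = -55 + 10*Y*b (x(Y, b) = (10*Y)*b - 55 = 10*Y*b - 55 = -55 + 10*Y*b)
(x(-61, -23) - 3412)*(-1463 - 3612) = ((-55 + 10*(-61)*(-23)) - 3412)*(-1463 - 3612) = ((-55 + 14030) - 3412)*(-5075) = (13975 - 3412)*(-5075) = 10563*(-5075) = -53607225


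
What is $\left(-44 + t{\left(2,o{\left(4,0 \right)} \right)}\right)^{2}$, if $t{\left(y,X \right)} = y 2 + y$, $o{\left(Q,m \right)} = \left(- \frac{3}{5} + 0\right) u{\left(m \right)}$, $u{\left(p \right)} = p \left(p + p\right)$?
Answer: $1444$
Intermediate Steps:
$u{\left(p \right)} = 2 p^{2}$ ($u{\left(p \right)} = p 2 p = 2 p^{2}$)
$o{\left(Q,m \right)} = - \frac{6 m^{2}}{5}$ ($o{\left(Q,m \right)} = \left(- \frac{3}{5} + 0\right) 2 m^{2} = - \frac{3 \cdot 2 m^{2}}{5} = - \frac{6 m^{2}}{5}$)
$t{\left(y,X \right)} = 3 y$ ($t{\left(y,X \right)} = 2 y + y = 3 y$)
$\left(-44 + t{\left(2,o{\left(4,0 \right)} \right)}\right)^{2} = \left(-44 + 3 \cdot 2\right)^{2} = \left(-44 + 6\right)^{2} = \left(-38\right)^{2} = 1444$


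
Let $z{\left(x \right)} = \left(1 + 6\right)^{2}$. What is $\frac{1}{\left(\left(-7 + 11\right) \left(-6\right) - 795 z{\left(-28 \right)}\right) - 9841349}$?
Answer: $- \frac{1}{9880328} \approx -1.0121 \cdot 10^{-7}$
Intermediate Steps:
$z{\left(x \right)} = 49$ ($z{\left(x \right)} = 7^{2} = 49$)
$\frac{1}{\left(\left(-7 + 11\right) \left(-6\right) - 795 z{\left(-28 \right)}\right) - 9841349} = \frac{1}{\left(\left(-7 + 11\right) \left(-6\right) - 38955\right) - 9841349} = \frac{1}{\left(4 \left(-6\right) - 38955\right) - 9841349} = \frac{1}{\left(-24 - 38955\right) - 9841349} = \frac{1}{-38979 - 9841349} = \frac{1}{-9880328} = - \frac{1}{9880328}$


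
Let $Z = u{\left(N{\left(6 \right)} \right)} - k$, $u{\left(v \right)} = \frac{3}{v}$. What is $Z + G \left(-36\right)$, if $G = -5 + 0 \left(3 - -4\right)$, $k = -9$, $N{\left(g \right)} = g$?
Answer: $\frac{379}{2} \approx 189.5$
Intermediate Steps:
$G = -5$ ($G = -5 + 0 \left(3 + 4\right) = -5 + 0 \cdot 7 = -5 + 0 = -5$)
$Z = \frac{19}{2}$ ($Z = \frac{3}{6} - -9 = 3 \cdot \frac{1}{6} + 9 = \frac{1}{2} + 9 = \frac{19}{2} \approx 9.5$)
$Z + G \left(-36\right) = \frac{19}{2} - -180 = \frac{19}{2} + 180 = \frac{379}{2}$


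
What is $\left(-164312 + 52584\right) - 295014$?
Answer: $-406742$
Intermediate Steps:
$\left(-164312 + 52584\right) - 295014 = -111728 - 295014 = -406742$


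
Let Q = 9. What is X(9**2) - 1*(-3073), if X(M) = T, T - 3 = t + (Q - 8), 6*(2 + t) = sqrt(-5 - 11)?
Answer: 3075 + 2*I/3 ≈ 3075.0 + 0.66667*I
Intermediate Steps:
t = -2 + 2*I/3 (t = -2 + sqrt(-5 - 11)/6 = -2 + sqrt(-16)/6 = -2 + (4*I)/6 = -2 + 2*I/3 ≈ -2.0 + 0.66667*I)
T = 2 + 2*I/3 (T = 3 + ((-2 + 2*I/3) + (9 - 8)) = 3 + ((-2 + 2*I/3) + 1) = 3 + (-1 + 2*I/3) = 2 + 2*I/3 ≈ 2.0 + 0.66667*I)
X(M) = 2 + 2*I/3
X(9**2) - 1*(-3073) = (2 + 2*I/3) - 1*(-3073) = (2 + 2*I/3) + 3073 = 3075 + 2*I/3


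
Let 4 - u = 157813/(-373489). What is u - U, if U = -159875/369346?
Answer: 669785826949/137946668194 ≈ 4.8554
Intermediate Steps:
U = -159875/369346 (U = -159875*1/369346 = -159875/369346 ≈ -0.43286)
u = 1651769/373489 (u = 4 - 157813/(-373489) = 4 - 157813*(-1)/373489 = 4 - 1*(-157813/373489) = 4 + 157813/373489 = 1651769/373489 ≈ 4.4225)
u - U = 1651769/373489 - 1*(-159875/369346) = 1651769/373489 + 159875/369346 = 669785826949/137946668194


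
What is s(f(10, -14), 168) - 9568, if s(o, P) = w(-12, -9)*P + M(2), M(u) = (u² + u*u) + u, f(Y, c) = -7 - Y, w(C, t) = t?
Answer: -11070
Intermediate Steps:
M(u) = u + 2*u² (M(u) = (u² + u²) + u = 2*u² + u = u + 2*u²)
s(o, P) = 10 - 9*P (s(o, P) = -9*P + 2*(1 + 2*2) = -9*P + 2*(1 + 4) = -9*P + 2*5 = -9*P + 10 = 10 - 9*P)
s(f(10, -14), 168) - 9568 = (10 - 9*168) - 9568 = (10 - 1512) - 9568 = -1502 - 9568 = -11070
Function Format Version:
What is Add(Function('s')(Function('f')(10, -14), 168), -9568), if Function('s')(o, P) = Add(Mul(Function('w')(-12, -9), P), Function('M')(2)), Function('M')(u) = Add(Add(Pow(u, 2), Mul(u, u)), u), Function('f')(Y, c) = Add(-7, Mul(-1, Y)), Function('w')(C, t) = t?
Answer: -11070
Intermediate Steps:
Function('M')(u) = Add(u, Mul(2, Pow(u, 2))) (Function('M')(u) = Add(Add(Pow(u, 2), Pow(u, 2)), u) = Add(Mul(2, Pow(u, 2)), u) = Add(u, Mul(2, Pow(u, 2))))
Function('s')(o, P) = Add(10, Mul(-9, P)) (Function('s')(o, P) = Add(Mul(-9, P), Mul(2, Add(1, Mul(2, 2)))) = Add(Mul(-9, P), Mul(2, Add(1, 4))) = Add(Mul(-9, P), Mul(2, 5)) = Add(Mul(-9, P), 10) = Add(10, Mul(-9, P)))
Add(Function('s')(Function('f')(10, -14), 168), -9568) = Add(Add(10, Mul(-9, 168)), -9568) = Add(Add(10, -1512), -9568) = Add(-1502, -9568) = -11070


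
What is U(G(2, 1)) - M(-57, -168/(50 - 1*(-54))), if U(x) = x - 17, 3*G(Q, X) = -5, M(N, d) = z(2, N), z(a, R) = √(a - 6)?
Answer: -56/3 - 2*I ≈ -18.667 - 2.0*I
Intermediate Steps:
z(a, R) = √(-6 + a)
M(N, d) = 2*I (M(N, d) = √(-6 + 2) = √(-4) = 2*I)
G(Q, X) = -5/3 (G(Q, X) = (⅓)*(-5) = -5/3)
U(x) = -17 + x
U(G(2, 1)) - M(-57, -168/(50 - 1*(-54))) = (-17 - 5/3) - 2*I = -56/3 - 2*I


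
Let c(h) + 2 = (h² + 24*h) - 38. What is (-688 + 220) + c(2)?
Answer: -456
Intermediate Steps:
c(h) = -40 + h² + 24*h (c(h) = -2 + ((h² + 24*h) - 38) = -2 + (-38 + h² + 24*h) = -40 + h² + 24*h)
(-688 + 220) + c(2) = (-688 + 220) + (-40 + 2² + 24*2) = -468 + (-40 + 4 + 48) = -468 + 12 = -456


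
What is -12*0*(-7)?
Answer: 0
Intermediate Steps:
-12*0*(-7) = 0*(-7) = 0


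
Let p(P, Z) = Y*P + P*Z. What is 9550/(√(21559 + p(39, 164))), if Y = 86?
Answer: 9550*√31309/31309 ≈ 53.972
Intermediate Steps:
p(P, Z) = 86*P + P*Z
9550/(√(21559 + p(39, 164))) = 9550/(√(21559 + 39*(86 + 164))) = 9550/(√(21559 + 39*250)) = 9550/(√(21559 + 9750)) = 9550/(√31309) = 9550*(√31309/31309) = 9550*√31309/31309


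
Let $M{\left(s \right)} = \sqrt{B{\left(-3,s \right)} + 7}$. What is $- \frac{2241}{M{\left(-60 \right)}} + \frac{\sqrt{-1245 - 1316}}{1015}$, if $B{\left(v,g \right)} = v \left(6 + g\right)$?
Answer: $- \frac{2241}{13} + \frac{i \sqrt{2561}}{1015} \approx -172.38 + 0.049858 i$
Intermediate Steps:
$M{\left(s \right)} = \sqrt{-11 - 3 s}$ ($M{\left(s \right)} = \sqrt{- 3 \left(6 + s\right) + 7} = \sqrt{\left(-18 - 3 s\right) + 7} = \sqrt{-11 - 3 s}$)
$- \frac{2241}{M{\left(-60 \right)}} + \frac{\sqrt{-1245 - 1316}}{1015} = - \frac{2241}{\sqrt{-11 - -180}} + \frac{\sqrt{-1245 - 1316}}{1015} = - \frac{2241}{\sqrt{-11 + 180}} + \sqrt{-2561} \cdot \frac{1}{1015} = - \frac{2241}{\sqrt{169}} + i \sqrt{2561} \cdot \frac{1}{1015} = - \frac{2241}{13} + \frac{i \sqrt{2561}}{1015}$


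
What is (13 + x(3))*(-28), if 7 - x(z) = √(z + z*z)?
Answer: -560 + 56*√3 ≈ -463.01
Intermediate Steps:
x(z) = 7 - √(z + z²) (x(z) = 7 - √(z + z*z) = 7 - √(z + z²))
(13 + x(3))*(-28) = (13 + (7 - √(3*(1 + 3))))*(-28) = (13 + (7 - √(3*4)))*(-28) = (13 + (7 - √12))*(-28) = (13 + (7 - 2*√3))*(-28) = (20 - 2*√3)*(-28) = -560 + 56*√3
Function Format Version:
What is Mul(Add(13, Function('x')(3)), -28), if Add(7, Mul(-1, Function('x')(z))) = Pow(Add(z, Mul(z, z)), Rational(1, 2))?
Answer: Add(-560, Mul(56, Pow(3, Rational(1, 2)))) ≈ -463.01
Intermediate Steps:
Function('x')(z) = Add(7, Mul(-1, Pow(Add(z, Pow(z, 2)), Rational(1, 2)))) (Function('x')(z) = Add(7, Mul(-1, Pow(Add(z, Mul(z, z)), Rational(1, 2)))) = Add(7, Mul(-1, Pow(Add(z, Pow(z, 2)), Rational(1, 2)))))
Mul(Add(13, Function('x')(3)), -28) = Mul(Add(13, Add(7, Mul(-1, Pow(Mul(3, Add(1, 3)), Rational(1, 2))))), -28) = Mul(Add(13, Add(7, Mul(-1, Pow(Mul(3, 4), Rational(1, 2))))), -28) = Mul(Add(13, Add(7, Mul(-1, Pow(12, Rational(1, 2))))), -28) = Mul(Add(13, Add(7, Mul(-1, Mul(2, Pow(3, Rational(1, 2)))))), -28) = Mul(Add(13, Add(7, Mul(-2, Pow(3, Rational(1, 2))))), -28) = Mul(Add(20, Mul(-2, Pow(3, Rational(1, 2)))), -28) = Add(-560, Mul(56, Pow(3, Rational(1, 2))))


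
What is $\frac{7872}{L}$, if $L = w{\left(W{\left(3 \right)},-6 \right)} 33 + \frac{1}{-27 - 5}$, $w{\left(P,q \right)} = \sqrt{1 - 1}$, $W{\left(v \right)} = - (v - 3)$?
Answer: $-251904$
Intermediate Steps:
$W{\left(v \right)} = 3 - v$ ($W{\left(v \right)} = - (-3 + v) = 3 - v$)
$w{\left(P,q \right)} = 0$ ($w{\left(P,q \right)} = \sqrt{0} = 0$)
$L = - \frac{1}{32}$ ($L = 0 \cdot 33 + \frac{1}{-27 - 5} = 0 + \frac{1}{-32} = 0 - \frac{1}{32} = - \frac{1}{32} \approx -0.03125$)
$\frac{7872}{L} = \frac{7872}{- \frac{1}{32}} = 7872 \left(-32\right) = -251904$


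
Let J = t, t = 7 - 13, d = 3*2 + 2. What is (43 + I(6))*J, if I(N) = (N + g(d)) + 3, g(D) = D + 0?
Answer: -360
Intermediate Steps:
d = 8 (d = 6 + 2 = 8)
g(D) = D
I(N) = 11 + N (I(N) = (N + 8) + 3 = (8 + N) + 3 = 11 + N)
t = -6
J = -6
(43 + I(6))*J = (43 + (11 + 6))*(-6) = (43 + 17)*(-6) = 60*(-6) = -360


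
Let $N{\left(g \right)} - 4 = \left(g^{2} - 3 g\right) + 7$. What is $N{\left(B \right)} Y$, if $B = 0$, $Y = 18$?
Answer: $198$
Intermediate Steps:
$N{\left(g \right)} = 11 + g^{2} - 3 g$ ($N{\left(g \right)} = 4 + \left(\left(g^{2} - 3 g\right) + 7\right) = 4 + \left(7 + g^{2} - 3 g\right) = 11 + g^{2} - 3 g$)
$N{\left(B \right)} Y = \left(11 + 0^{2} - 0\right) 18 = \left(11 + 0 + 0\right) 18 = 11 \cdot 18 = 198$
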